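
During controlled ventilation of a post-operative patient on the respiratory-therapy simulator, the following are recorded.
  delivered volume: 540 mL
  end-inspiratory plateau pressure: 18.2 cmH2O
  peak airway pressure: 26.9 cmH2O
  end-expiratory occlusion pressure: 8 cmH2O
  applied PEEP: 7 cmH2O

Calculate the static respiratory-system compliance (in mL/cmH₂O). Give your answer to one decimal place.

End-expiratory occlusion gives total PEEP = 8 cmH2O (intrinsic PEEP = 8 − 7 = 1). Use total PEEP for the elastic gradient.
Cstat = Vt / (Pplat − PEEPtotal) = 540 / (18.2 − 8) = 540 / 10.2 = 52.941 mL/cmH2O.

52.9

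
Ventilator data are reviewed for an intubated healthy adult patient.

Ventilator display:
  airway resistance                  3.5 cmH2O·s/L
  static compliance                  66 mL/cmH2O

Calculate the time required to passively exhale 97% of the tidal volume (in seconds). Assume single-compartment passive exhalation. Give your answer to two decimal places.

0.81

τ = R × C = 3.5 × 66 mL/cmH2O = 3.5 × 0.066 L/cmH2O = 0.231 s.
Exhaled fraction f = 1 − e^(−t/τ) → t = −τ·ln(1 − f) = −0.231·ln(0.03) = 0.81 s.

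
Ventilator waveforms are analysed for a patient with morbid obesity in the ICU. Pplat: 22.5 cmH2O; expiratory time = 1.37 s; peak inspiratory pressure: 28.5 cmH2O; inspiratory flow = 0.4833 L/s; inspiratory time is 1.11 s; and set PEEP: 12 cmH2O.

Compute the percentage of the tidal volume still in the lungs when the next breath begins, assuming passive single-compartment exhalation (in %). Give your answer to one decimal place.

11.5

Vt = flow × Ti = 0.4833 L/s × 1.11 s × 1000 mL/L = 536.46 mL.
R = (PIP − Pplat)/V̇ = (28.5 − 22.5) / 0.4833 = 6.0/0.4833 = 12.415 cmH2O·s/L.
C = Vt/(Pplat − PEEP) = 536.46 / (22.5 − 12) = 536.46/10.5 = 51.091 mL/cmH2O.
τ = R × C = 12.415 × 0.05109 L/cmH2O = 0.6343 s.
Fraction remaining at end-expiration = e^(−Te/τ) = e^(−1.37/0.6343) = 0.1153 → 11.53%.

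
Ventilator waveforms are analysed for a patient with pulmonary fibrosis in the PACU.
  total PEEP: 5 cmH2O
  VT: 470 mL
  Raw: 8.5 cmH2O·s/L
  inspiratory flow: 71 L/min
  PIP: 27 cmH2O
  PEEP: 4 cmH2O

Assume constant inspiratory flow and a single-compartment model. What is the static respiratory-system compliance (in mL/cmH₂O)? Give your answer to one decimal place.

39.4

Flow: 71 L/min ÷ 60 = 1.1833 L/s.
Total PEEP = 5 cmH2O (set 4 + intrinsic 1); this is the baseline alveolar pressure.
Equation of motion (constant flow): PIP = Vt/C + R·V̇ + PEEP.
Vt/C = PIP − R·V̇ − PEEP = 27 − 8.5×1.1833 − 5 = 27 − 10.058 − 5 = 11.942 cmH2O.
C = Vt / 11.942 = 470 / 11.942 = 39.357 mL/cmH2O.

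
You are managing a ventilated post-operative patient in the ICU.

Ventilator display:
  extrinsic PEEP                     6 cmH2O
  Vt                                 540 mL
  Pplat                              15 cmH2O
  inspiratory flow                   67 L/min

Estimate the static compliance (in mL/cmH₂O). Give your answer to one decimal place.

60.0

Cstat = Vt / (Pplat − PEEP) = 540 / (15 − 6) = 540 / 9.0 = 60.0 mL/cmH2O.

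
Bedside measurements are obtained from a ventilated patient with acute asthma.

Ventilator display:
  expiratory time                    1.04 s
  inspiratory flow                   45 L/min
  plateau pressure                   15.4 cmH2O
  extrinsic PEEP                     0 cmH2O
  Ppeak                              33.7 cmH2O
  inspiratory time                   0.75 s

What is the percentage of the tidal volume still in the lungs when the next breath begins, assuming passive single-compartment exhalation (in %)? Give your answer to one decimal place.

31.1

Flow: 45 L/min ÷ 60 = 0.75 L/s.
Vt = flow × Ti = 0.75 L/s × 0.75 s × 1000 mL/L = 562.5 mL.
R = (PIP − Pplat)/V̇ = (33.7 − 15.4) / 0.75 = 18.3/0.75 = 24.4 cmH2O·s/L.
C = Vt/(Pplat − PEEP) = 562.5 / (15.4 − 0) = 562.5/15.4 = 36.526 mL/cmH2O.
τ = R × C = 24.4 × 0.03653 L/cmH2O = 0.8913 s.
Fraction remaining at end-expiration = e^(−Te/τ) = e^(−1.04/0.8913) = 0.3114 → 31.14%.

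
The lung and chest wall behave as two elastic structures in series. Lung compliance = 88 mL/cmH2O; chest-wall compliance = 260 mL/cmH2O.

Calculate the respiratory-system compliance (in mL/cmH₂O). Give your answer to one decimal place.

65.7

Lung and chest wall are elastances in series: 1/Crs = 1/CL + 1/Ccw.
1/Crs = 1/88 + 1/260 = 0.01521.
Crs = 65.746 mL/cmH2O.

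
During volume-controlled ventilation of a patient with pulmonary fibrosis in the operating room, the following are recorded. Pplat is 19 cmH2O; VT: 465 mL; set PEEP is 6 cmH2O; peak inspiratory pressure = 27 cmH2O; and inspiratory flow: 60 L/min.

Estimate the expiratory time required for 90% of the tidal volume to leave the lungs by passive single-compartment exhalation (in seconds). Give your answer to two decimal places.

Flow: 60 L/min ÷ 60 = 1 L/s.
R = (PIP − Pplat)/V̇ = (27 − 19) / 1 = 8.0/1 = 8.0 cmH2O·s/L.
C = Vt/(Pplat − PEEP) = 465.0 / (19 − 6) = 465.0/13.0 = 35.769 mL/cmH2O.
τ = R × C = 8.0 × 0.03577 L/cmH2O = 0.2862 s.
t = −τ·ln(1 − 0.90) = −0.2862·ln(0.1) = 0.659 s.

0.66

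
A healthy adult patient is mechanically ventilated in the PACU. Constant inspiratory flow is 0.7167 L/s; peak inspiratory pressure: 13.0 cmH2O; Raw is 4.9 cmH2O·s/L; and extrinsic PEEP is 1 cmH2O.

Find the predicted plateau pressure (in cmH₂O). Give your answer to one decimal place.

9.5

Pplat = PIP − Raw × flow = 13.0 − 4.9 × 0.7167 = 13.0 − 3.512 = 9.488 cmH2O.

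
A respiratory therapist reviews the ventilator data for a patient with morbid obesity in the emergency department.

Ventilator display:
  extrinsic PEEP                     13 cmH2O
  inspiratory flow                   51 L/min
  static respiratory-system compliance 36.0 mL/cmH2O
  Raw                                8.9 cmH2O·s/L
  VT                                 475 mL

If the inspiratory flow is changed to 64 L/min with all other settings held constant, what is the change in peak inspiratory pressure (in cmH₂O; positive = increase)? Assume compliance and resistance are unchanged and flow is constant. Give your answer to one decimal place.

Flow: 51 L/min ÷ 60 = 0.85 L/s.
New flow: 64 L/min ÷ 60 = 1.0667 L/s.
PIP = Vt/C + R·V̇ + PEEP (constant-flow equation of motion).
Only the resistive term changes: ΔPIP = R × ΔV̇ = 8.9 × (1.0667 − 0.85) = 8.9 × 0.2167 = 1.929 cmH2O.

1.9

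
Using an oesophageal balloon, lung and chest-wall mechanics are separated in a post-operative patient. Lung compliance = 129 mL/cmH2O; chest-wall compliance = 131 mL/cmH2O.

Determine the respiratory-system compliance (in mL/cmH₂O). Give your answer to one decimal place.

65.0

Lung and chest wall are elastances in series: 1/Crs = 1/CL + 1/Ccw.
1/Crs = 1/129 + 1/131 = 0.01539.
Crs = 64.977 mL/cmH2O.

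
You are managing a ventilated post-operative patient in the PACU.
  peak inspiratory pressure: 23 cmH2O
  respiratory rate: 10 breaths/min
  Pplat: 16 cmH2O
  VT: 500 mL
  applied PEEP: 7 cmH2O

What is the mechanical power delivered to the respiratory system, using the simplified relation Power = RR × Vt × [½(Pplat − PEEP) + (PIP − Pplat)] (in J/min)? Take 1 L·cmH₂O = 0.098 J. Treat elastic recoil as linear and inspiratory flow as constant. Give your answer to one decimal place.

5.6

Per-breath work = Vt × [½(Pplat−PEEP) + (PIP−Pplat)] = 0.500 × [0.5×9.0 + 7.0] = 0.500 × 11.5 = 5.75 L·cmH2O.
Power = 10 × 5.75 = 57.5 L·cmH2O/min.
× 0.098 J/(L·cmH2O) → 5.635 J/min.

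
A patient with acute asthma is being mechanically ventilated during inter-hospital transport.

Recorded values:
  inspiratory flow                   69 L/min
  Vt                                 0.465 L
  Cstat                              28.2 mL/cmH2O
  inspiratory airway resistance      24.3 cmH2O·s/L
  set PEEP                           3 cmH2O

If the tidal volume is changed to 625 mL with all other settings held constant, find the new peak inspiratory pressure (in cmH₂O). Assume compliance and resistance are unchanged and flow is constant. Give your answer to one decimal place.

Flow: 69 L/min ÷ 60 = 1.15 L/s.
PIP = Vt/C + R·V̇ + PEEP (constant-flow equation of motion).
Only the elastic term changes: ΔPIP = ΔVt / C = (625 − 465) / 28.2 = 5.674 cmH2O.
Original PIP = 465/28.2 + 24.3×1.15 + 3 = 47.434 cmH2O; new PIP = 47.434 + (5.674) = 53.108 cmH2O.

53.1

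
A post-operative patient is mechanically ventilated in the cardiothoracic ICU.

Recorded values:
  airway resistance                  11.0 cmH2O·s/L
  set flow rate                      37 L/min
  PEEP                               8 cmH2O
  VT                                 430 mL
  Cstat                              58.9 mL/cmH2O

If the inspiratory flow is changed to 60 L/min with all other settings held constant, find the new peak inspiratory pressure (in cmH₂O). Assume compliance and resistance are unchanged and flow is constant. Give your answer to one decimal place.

Flow: 37 L/min ÷ 60 = 0.6167 L/s.
New flow: 60 L/min ÷ 60 = 1 L/s.
PIP = Vt/C + R·V̇ + PEEP (constant-flow equation of motion).
Only the resistive term changes: ΔPIP = R × ΔV̇ = 11.0 × (1 − 0.6167) = 11.0 × 0.3833 = 4.216 cmH2O.
Original PIP = 430/58.9 + 11.0×0.6167 + 8 = 22.084 cmH2O; new PIP = 22.084 + (4.216) = 26.3 cmH2O.

26.3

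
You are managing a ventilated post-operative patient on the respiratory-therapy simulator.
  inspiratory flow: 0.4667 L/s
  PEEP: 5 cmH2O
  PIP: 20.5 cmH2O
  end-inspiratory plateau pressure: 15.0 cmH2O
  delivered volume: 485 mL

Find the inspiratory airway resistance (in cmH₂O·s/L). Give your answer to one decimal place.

11.8

Raw = (PIP − Pplat) / flow = (20.5 − 15.0) / 0.4667 = 5.5 / 0.4667 = 11.785 cmH2O·s/L.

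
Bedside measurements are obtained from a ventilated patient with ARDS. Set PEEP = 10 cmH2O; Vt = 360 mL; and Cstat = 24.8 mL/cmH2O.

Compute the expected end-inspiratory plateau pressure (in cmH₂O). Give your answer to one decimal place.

Pplat = PEEP + Vt / Cstat = 10 + 360 / 24.8 = 10 + 14.516 = 24.516 cmH2O.

24.5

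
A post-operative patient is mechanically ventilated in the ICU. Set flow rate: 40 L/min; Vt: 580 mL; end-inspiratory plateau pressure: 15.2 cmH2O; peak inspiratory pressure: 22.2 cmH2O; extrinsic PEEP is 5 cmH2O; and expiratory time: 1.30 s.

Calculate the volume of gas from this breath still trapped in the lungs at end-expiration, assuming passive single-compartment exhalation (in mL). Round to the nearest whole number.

Flow: 40 L/min ÷ 60 = 0.6667 L/s.
R = (PIP − Pplat)/V̇ = (22.2 − 15.2) / 0.6667 = 7.0/0.6667 = 10.499 cmH2O·s/L.
C = Vt/(Pplat − PEEP) = 580.0 / (15.2 − 5) = 580.0/10.2 = 56.863 mL/cmH2O.
τ = R × C = 10.499 × 0.05686 L/cmH2O = 0.597 s.
Fraction remaining = e^(−Te/τ) = e^(−1.30/0.597) = 0.1133.
Trapped volume = 580.0 × 0.1133 = 65.714 mL.

66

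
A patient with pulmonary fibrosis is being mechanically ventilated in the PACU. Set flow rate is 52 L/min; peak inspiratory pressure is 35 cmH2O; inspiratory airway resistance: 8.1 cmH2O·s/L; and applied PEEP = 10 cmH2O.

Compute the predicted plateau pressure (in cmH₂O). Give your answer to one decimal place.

28.0

Flow: 52 L/min ÷ 60 = 0.8667 L/s.
Pplat = PIP − Raw × flow = 35 − 8.1 × 0.8667 = 35 − 7.02 = 27.98 cmH2O.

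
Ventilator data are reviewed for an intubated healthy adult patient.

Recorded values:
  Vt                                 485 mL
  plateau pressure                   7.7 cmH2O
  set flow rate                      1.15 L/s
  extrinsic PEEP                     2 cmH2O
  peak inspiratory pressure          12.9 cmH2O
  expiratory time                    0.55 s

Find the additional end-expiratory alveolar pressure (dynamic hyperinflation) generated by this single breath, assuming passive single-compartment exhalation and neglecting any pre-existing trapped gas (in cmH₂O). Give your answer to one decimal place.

R = (PIP − Pplat)/V̇ = (12.9 − 7.7) / 1.15 = 5.2/1.15 = 4.522 cmH2O·s/L.
C = Vt/(Pplat − PEEP) = 485.0 / (7.7 − 2) = 485.0/5.7 = 85.088 mL/cmH2O.
τ = R × C = 4.522 × 0.08509 L/cmH2O = 0.3848 s.
Fraction remaining = e^(−Te/τ) = e^(−0.55/0.3848) = 0.2395; trapped volume = 485.0 × 0.2395 = 116.16 mL.
Additional alveolar pressure from trapping ≈ V_trapped / C = 116.16 / 85.088 = 1.365 cmH2O.

1.4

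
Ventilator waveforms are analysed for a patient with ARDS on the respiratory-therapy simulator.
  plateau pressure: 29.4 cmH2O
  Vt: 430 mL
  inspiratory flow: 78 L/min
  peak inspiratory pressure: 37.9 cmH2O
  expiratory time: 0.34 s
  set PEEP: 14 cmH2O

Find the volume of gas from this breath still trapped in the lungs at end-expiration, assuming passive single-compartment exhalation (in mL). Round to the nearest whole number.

Flow: 78 L/min ÷ 60 = 1.3 L/s.
R = (PIP − Pplat)/V̇ = (37.9 − 29.4) / 1.3 = 8.5/1.3 = 6.538 cmH2O·s/L.
C = Vt/(Pplat − PEEP) = 430.0 / (29.4 − 14) = 430.0/15.4 = 27.922 mL/cmH2O.
τ = R × C = 6.538 × 0.02792 L/cmH2O = 0.1825 s.
Fraction remaining = e^(−Te/τ) = e^(−0.34/0.1825) = 0.1552.
Trapped volume = 430.0 × 0.1552 = 66.736 mL.

67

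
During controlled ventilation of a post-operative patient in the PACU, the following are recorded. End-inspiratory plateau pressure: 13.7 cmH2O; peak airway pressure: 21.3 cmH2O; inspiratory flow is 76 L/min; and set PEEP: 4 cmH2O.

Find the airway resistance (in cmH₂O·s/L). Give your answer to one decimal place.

6.0

Flow: 76 L/min ÷ 60 = 1.2667 L/s.
Raw = (PIP − Pplat) / flow = (21.3 − 13.7) / 1.2667 = 7.6 / 1.2667 = 6.0 cmH2O·s/L.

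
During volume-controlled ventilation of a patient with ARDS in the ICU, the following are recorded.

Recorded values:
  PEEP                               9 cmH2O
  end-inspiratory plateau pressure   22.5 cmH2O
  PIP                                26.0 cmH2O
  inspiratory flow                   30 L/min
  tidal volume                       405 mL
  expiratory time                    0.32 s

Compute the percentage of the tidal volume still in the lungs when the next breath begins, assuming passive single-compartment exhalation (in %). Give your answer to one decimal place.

21.8

Flow: 30 L/min ÷ 60 = 0.5 L/s.
R = (PIP − Pplat)/V̇ = (26.0 − 22.5) / 0.5 = 3.5/0.5 = 7.0 cmH2O·s/L.
C = Vt/(Pplat − PEEP) = 405.0 / (22.5 − 9) = 405.0/13.5 = 30.0 mL/cmH2O.
τ = R × C = 7.0 × 0.03 L/cmH2O = 0.21 s.
Fraction remaining at end-expiration = e^(−Te/τ) = e^(−0.32/0.21) = 0.2179 → 21.79%.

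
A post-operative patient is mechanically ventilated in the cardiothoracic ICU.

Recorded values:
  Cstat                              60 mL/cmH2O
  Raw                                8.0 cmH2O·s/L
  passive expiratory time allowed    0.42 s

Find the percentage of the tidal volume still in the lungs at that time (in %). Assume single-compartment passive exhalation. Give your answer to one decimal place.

41.7

τ = R × C = 8.0 × 60 mL/cmH2O = 8.0 × 0.060 L/cmH2O = 0.48 s.
Passive exhalation: V(t)/V₀ = e^(−t/τ) = e^(−0.42/0.48) = 0.4169.
Fraction remaining = 0.4169 → 41.69%.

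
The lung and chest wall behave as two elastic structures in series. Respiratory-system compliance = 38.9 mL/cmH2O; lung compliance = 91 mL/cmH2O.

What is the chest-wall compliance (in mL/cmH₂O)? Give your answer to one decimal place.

67.9

1/Ccw = 1/Crs − 1/CL.
1/Ccw = 1/38.9 − 1/91 = 0.01472.
Ccw = 67.935 mL/cmH2O.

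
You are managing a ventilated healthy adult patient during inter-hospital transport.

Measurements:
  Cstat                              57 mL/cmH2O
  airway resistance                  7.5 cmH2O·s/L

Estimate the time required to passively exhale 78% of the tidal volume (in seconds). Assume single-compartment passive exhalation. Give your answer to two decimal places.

0.65

τ = R × C = 7.5 × 57 mL/cmH2O = 7.5 × 0.057 L/cmH2O = 0.4275 s.
Exhaled fraction f = 1 − e^(−t/τ) → t = −τ·ln(1 − f) = −0.4275·ln(0.22) = 0.6473 s.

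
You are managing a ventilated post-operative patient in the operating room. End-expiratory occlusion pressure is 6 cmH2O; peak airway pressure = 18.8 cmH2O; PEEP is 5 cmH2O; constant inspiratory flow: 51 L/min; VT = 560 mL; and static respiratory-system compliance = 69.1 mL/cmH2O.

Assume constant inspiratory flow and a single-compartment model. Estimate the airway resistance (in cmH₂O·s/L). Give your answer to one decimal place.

5.5

Flow: 51 L/min ÷ 60 = 0.85 L/s.
Total PEEP = 6 cmH2O (set 5 + intrinsic 1); this is the baseline alveolar pressure.
Equation of motion (constant flow): PIP = Vt/C + R·V̇ + PEEP.
R·V̇ = PIP − Vt/C − PEEP = 18.8 − 560/69.1 − 6 = 18.8 − 8.104 − 6 = 4.696 cmH2O.
R = 4.696 / 0.85 = 5.525 cmH2O·s/L.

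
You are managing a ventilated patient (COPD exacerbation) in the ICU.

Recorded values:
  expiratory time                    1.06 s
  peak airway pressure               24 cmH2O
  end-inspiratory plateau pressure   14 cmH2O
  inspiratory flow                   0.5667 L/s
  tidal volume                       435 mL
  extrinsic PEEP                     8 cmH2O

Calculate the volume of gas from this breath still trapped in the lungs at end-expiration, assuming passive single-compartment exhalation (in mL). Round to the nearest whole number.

R = (PIP − Pplat)/V̇ = (24 − 14) / 0.5667 = 10.0/0.5667 = 17.646 cmH2O·s/L.
C = Vt/(Pplat − PEEP) = 435.0 / (14 − 8) = 435.0/6.0 = 72.5 mL/cmH2O.
τ = R × C = 17.646 × 0.0725 L/cmH2O = 1.279 s.
Fraction remaining = e^(−Te/τ) = e^(−1.06/1.279) = 0.4366.
Trapped volume = 435.0 × 0.4366 = 189.92 mL.

190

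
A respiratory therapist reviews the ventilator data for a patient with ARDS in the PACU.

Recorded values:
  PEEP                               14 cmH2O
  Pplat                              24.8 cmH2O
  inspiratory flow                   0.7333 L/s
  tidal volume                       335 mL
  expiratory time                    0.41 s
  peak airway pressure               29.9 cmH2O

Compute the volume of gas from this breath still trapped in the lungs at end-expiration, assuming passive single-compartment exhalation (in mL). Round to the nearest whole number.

R = (PIP − Pplat)/V̇ = (29.9 − 24.8) / 0.7333 = 5.1/0.7333 = 6.955 cmH2O·s/L.
C = Vt/(Pplat − PEEP) = 335.0 / (24.8 − 14) = 335.0/10.8 = 31.019 mL/cmH2O.
τ = R × C = 6.955 × 0.03102 L/cmH2O = 0.2157 s.
Fraction remaining = e^(−Te/τ) = e^(−0.41/0.2157) = 0.1495.
Trapped volume = 335.0 × 0.1495 = 50.083 mL.

50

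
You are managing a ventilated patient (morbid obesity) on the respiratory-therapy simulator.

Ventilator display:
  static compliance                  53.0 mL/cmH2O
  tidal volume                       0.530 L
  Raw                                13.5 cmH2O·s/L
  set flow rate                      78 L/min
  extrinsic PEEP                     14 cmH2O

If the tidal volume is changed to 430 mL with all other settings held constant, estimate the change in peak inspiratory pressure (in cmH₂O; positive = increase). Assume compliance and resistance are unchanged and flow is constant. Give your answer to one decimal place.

-1.9

PIP = Vt/C + R·V̇ + PEEP (constant-flow equation of motion).
Only the elastic term changes: ΔPIP = ΔVt / C = (430 − 530) / 53.0 = -1.887 cmH2O.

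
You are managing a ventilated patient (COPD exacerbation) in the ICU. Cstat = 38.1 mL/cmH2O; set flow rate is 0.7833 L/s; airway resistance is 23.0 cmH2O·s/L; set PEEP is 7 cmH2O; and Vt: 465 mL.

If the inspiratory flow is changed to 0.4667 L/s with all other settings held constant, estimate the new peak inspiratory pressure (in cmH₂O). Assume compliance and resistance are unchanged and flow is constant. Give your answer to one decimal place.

29.9

PIP = Vt/C + R·V̇ + PEEP (constant-flow equation of motion).
Only the resistive term changes: ΔPIP = R × ΔV̇ = 23.0 × (0.4667 − 0.7833) = 23.0 × -0.3166 = -7.282 cmH2O.
Original PIP = 465/38.1 + 23.0×0.7833 + 7 = 37.221 cmH2O; new PIP = 37.221 + (-7.282) = 29.939 cmH2O.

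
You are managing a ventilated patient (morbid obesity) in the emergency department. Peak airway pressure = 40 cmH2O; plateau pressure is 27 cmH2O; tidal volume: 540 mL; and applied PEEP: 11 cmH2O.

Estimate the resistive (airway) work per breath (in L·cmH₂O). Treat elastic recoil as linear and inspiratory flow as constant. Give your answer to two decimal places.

With constant inspiratory flow the resistive pressure is constant at PIP − Pplat = 40 − 27 = 13.0 cmH2O, so resistive work = 13.0 × 0.540 = 7.02 L·cmH2O.

7.02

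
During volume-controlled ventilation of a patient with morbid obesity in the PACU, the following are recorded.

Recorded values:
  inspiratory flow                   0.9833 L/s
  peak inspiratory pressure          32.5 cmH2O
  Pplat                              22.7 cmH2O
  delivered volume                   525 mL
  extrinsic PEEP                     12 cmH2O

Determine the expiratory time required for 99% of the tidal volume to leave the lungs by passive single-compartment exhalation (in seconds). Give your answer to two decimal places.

R = (PIP − Pplat)/V̇ = (32.5 − 22.7) / 0.9833 = 9.8/0.9833 = 9.966 cmH2O·s/L.
C = Vt/(Pplat − PEEP) = 525.0 / (22.7 − 12) = 525.0/10.7 = 49.065 mL/cmH2O.
τ = R × C = 9.966 × 0.04907 L/cmH2O = 0.489 s.
t = −τ·ln(1 − 0.99) = −0.489·ln(0.01) = 2.252 s.

2.25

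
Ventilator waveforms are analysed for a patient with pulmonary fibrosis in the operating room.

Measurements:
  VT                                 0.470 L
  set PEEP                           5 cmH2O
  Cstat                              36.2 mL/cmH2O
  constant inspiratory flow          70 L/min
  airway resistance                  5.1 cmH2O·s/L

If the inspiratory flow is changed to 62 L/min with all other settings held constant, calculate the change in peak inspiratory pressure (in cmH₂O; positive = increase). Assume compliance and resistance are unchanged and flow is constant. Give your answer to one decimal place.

-0.7

Flow: 70 L/min ÷ 60 = 1.1667 L/s.
New flow: 62 L/min ÷ 60 = 1.0333 L/s.
PIP = Vt/C + R·V̇ + PEEP (constant-flow equation of motion).
Only the resistive term changes: ΔPIP = R × ΔV̇ = 5.1 × (1.0333 − 1.1667) = 5.1 × -0.1334 = -0.6803 cmH2O.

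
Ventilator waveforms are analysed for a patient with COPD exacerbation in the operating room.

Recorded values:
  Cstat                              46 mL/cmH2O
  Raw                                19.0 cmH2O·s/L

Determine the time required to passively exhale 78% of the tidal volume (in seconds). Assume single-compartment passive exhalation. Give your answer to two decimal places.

1.32

τ = R × C = 19.0 × 46 mL/cmH2O = 19.0 × 0.046 L/cmH2O = 0.874 s.
Exhaled fraction f = 1 − e^(−t/τ) → t = −τ·ln(1 − f) = −0.874·ln(0.22) = 1.323 s.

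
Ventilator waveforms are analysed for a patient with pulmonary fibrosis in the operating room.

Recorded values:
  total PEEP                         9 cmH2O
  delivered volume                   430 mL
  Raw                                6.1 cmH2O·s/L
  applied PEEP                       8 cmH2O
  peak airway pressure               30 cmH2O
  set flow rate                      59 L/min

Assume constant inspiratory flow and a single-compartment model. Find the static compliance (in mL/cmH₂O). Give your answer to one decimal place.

28.7

Flow: 59 L/min ÷ 60 = 0.9833 L/s.
Total PEEP = 9 cmH2O (set 8 + intrinsic 1); this is the baseline alveolar pressure.
Equation of motion (constant flow): PIP = Vt/C + R·V̇ + PEEP.
Vt/C = PIP − R·V̇ − PEEP = 30 − 6.1×0.9833 − 9 = 30 − 5.998 − 9 = 15.002 cmH2O.
C = Vt / 15.002 = 430 / 15.002 = 28.663 mL/cmH2O.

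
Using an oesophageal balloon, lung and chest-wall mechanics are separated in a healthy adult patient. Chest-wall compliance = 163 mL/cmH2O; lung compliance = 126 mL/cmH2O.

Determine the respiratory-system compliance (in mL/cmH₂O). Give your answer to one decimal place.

Lung and chest wall are elastances in series: 1/Crs = 1/CL + 1/Ccw.
1/Crs = 1/126 + 1/163 = 0.01407.
Crs = 71.073 mL/cmH2O.

71.1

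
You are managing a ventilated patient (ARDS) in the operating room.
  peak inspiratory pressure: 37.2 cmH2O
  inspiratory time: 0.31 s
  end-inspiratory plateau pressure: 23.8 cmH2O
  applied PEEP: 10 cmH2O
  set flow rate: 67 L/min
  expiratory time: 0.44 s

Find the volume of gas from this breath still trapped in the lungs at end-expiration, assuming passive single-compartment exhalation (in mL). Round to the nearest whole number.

80

Flow: 67 L/min ÷ 60 = 1.1167 L/s.
Vt = flow × Ti = 1.1167 L/s × 0.31 s × 1000 mL/L = 346.18 mL.
R = (PIP − Pplat)/V̇ = (37.2 − 23.8) / 1.1167 = 13.4/1.1167 = 12.0 cmH2O·s/L.
C = Vt/(Pplat − PEEP) = 346.18 / (23.8 − 10) = 346.18/13.8 = 25.086 mL/cmH2O.
τ = R × C = 12.0 × 0.02509 L/cmH2O = 0.3011 s.
Fraction remaining = e^(−Te/τ) = e^(−0.44/0.3011) = 0.2319.
Trapped volume = 346.18 × 0.2319 = 80.279 mL.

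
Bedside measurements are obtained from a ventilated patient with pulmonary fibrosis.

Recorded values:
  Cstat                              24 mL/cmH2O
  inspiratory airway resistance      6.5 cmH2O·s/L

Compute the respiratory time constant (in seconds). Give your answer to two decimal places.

τ = R × C = 6.5 × 24 mL/cmH2O = 6.5 × 0.024 L/cmH2O = 0.156 s.

0.16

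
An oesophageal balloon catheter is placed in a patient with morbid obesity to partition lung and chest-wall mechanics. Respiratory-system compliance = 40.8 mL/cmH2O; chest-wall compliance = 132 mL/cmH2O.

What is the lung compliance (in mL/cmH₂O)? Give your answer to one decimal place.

1/CL = 1/Crs − 1/Ccw.
1/CL = 1/40.8 − 1/132 = 0.01693.
CL = 59.067 mL/cmH2O.

59.1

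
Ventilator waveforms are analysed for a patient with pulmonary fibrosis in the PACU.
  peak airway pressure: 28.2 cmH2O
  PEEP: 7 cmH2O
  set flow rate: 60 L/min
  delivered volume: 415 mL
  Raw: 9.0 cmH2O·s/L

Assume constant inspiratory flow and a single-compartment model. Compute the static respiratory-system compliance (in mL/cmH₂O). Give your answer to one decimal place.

34.0

Flow: 60 L/min ÷ 60 = 1 L/s.
Equation of motion (constant flow): PIP = Vt/C + R·V̇ + PEEP.
Vt/C = PIP − R·V̇ − PEEP = 28.2 − 9.0×1 − 7 = 28.2 − 9.0 − 7 = 12.2 cmH2O.
C = Vt / 12.2 = 415 / 12.2 = 34.016 mL/cmH2O.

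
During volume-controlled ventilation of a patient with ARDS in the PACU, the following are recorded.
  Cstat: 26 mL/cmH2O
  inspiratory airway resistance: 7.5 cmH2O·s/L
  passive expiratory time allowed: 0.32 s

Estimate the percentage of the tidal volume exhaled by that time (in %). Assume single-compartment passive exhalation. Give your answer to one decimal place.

80.6

τ = R × C = 7.5 × 26 mL/cmH2O = 7.5 × 0.026 L/cmH2O = 0.195 s.
Passive exhalation: V(t)/V₀ = e^(−t/τ) = e^(−0.32/0.195) = 0.1938.
Fraction exhaled = 1 − 0.1938 = 0.8062 → 80.62%.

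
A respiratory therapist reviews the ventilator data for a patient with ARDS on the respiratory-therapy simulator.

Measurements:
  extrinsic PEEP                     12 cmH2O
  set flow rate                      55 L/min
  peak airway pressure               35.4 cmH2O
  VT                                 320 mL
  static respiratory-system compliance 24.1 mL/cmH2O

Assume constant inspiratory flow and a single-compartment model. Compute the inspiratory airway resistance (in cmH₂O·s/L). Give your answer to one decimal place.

11.0

Flow: 55 L/min ÷ 60 = 0.9167 L/s.
Equation of motion (constant flow): PIP = Vt/C + R·V̇ + PEEP.
R·V̇ = PIP − Vt/C − PEEP = 35.4 − 320/24.1 − 12 = 35.4 − 13.278 − 12 = 10.122 cmH2O.
R = 10.122 / 0.9167 = 11.042 cmH2O·s/L.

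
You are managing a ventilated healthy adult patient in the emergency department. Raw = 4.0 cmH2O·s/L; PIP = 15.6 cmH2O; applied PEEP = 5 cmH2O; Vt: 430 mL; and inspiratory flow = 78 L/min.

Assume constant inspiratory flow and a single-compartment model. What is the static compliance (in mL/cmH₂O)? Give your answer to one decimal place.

79.6

Flow: 78 L/min ÷ 60 = 1.3 L/s.
Equation of motion (constant flow): PIP = Vt/C + R·V̇ + PEEP.
Vt/C = PIP − R·V̇ − PEEP = 15.6 − 4.0×1.3 − 5 = 15.6 − 5.2 − 5 = 5.4 cmH2O.
C = Vt / 5.4 = 430 / 5.4 = 79.63 mL/cmH2O.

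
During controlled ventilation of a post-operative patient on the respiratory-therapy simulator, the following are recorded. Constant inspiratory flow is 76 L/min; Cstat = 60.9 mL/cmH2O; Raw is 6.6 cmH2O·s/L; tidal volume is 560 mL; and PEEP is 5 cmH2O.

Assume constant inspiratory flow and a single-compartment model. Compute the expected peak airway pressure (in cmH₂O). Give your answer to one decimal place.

22.6

Flow: 76 L/min ÷ 60 = 1.2667 L/s.
Equation of motion (constant flow): PIP = Vt/C + R·V̇ + PEEP.
PIP = 560/60.9 + 6.6×1.2667 + 5 = 9.195 + 8.36 + 5 = 22.555 cmH2O.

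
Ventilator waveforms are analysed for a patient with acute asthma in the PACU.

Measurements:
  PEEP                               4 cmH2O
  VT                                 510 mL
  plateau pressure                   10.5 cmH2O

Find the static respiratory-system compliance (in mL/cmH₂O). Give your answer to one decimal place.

Cstat = Vt / (Pplat − PEEP) = 510 / (10.5 − 4) = 510 / 6.5 = 78.462 mL/cmH2O.

78.5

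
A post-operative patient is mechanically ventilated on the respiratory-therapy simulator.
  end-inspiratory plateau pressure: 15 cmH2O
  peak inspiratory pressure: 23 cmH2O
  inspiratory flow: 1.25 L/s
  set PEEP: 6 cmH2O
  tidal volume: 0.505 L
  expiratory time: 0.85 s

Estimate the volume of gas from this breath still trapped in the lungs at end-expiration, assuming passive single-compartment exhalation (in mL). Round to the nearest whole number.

47

R = (PIP − Pplat)/V̇ = (23 − 15) / 1.25 = 8.0/1.25 = 6.4 cmH2O·s/L.
C = Vt/(Pplat − PEEP) = 505.0 / (15 − 6) = 505.0/9.0 = 56.111 mL/cmH2O.
τ = R × C = 6.4 × 0.05611 L/cmH2O = 0.3591 s.
Fraction remaining = e^(−Te/τ) = e^(−0.85/0.3591) = 0.09376.
Trapped volume = 505.0 × 0.09376 = 47.349 mL.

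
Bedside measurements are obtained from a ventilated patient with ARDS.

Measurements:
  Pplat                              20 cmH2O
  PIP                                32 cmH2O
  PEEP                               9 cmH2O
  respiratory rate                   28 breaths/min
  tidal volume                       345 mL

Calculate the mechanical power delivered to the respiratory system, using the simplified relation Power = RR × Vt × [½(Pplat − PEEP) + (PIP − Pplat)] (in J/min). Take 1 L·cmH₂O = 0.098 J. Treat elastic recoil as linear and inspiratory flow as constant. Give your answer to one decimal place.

Per-breath work = Vt × [½(Pplat−PEEP) + (PIP−Pplat)] = 0.345 × [0.5×11.0 + 12.0] = 0.345 × 17.5 = 6.038 L·cmH2O.
Power = 28 × 6.038 = 169.06 L·cmH2O/min.
× 0.098 J/(L·cmH2O) → 16.568 J/min.

16.6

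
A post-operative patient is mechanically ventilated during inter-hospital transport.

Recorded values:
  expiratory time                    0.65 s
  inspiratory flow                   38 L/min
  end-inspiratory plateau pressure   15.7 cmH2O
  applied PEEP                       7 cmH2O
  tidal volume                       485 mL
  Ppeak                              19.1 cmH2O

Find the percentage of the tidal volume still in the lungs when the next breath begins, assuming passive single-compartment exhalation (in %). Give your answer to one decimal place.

Flow: 38 L/min ÷ 60 = 0.6333 L/s.
R = (PIP − Pplat)/V̇ = (19.1 − 15.7) / 0.6333 = 3.4/0.6333 = 5.369 cmH2O·s/L.
C = Vt/(Pplat − PEEP) = 485.0 / (15.7 − 7) = 485.0/8.7 = 55.747 mL/cmH2O.
τ = R × C = 5.369 × 0.05575 L/cmH2O = 0.2993 s.
Fraction remaining at end-expiration = e^(−Te/τ) = e^(−0.65/0.2993) = 0.114 → 11.4%.

11.4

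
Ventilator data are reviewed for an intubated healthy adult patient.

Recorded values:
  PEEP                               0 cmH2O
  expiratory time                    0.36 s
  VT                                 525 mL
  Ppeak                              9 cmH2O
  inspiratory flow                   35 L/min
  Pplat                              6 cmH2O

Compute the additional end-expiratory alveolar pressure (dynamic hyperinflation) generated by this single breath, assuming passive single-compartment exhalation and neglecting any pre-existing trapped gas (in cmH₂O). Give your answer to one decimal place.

2.7

Flow: 35 L/min ÷ 60 = 0.5833 L/s.
R = (PIP − Pplat)/V̇ = (9 − 6) / 0.5833 = 3.0/0.5833 = 5.143 cmH2O·s/L.
C = Vt/(Pplat − PEEP) = 525.0 / (6 − 0) = 525.0/6.0 = 87.5 mL/cmH2O.
τ = R × C = 5.143 × 0.0875 L/cmH2O = 0.45 s.
Fraction remaining = e^(−Te/τ) = e^(−0.36/0.45) = 0.4493; trapped volume = 525.0 × 0.4493 = 235.88 mL.
Additional alveolar pressure from trapping ≈ V_trapped / C = 235.88 / 87.5 = 2.696 cmH2O.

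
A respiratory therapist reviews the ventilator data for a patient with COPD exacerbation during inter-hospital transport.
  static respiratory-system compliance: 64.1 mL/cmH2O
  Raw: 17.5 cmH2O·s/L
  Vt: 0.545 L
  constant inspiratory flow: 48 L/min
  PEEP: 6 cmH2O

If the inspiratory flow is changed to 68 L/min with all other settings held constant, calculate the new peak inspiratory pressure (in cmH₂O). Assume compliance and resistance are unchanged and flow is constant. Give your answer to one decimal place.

Flow: 48 L/min ÷ 60 = 0.8 L/s.
New flow: 68 L/min ÷ 60 = 1.1333 L/s.
PIP = Vt/C + R·V̇ + PEEP (constant-flow equation of motion).
Only the resistive term changes: ΔPIP = R × ΔV̇ = 17.5 × (1.1333 − 0.8) = 17.5 × 0.3333 = 5.833 cmH2O.
Original PIP = 545/64.1 + 17.5×0.8 + 6 = 28.502 cmH2O; new PIP = 28.502 + (5.833) = 34.335 cmH2O.

34.3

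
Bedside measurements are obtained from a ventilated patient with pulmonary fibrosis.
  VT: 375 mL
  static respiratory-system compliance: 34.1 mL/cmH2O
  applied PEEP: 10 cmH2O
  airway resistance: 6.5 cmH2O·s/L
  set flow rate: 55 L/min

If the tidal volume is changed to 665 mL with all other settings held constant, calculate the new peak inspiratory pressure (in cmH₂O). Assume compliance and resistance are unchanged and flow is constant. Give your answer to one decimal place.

Flow: 55 L/min ÷ 60 = 0.9167 L/s.
PIP = Vt/C + R·V̇ + PEEP (constant-flow equation of motion).
Only the elastic term changes: ΔPIP = ΔVt / C = (665 − 375) / 34.1 = 8.504 cmH2O.
Original PIP = 375/34.1 + 6.5×0.9167 + 10 = 26.956 cmH2O; new PIP = 26.956 + (8.504) = 35.46 cmH2O.

35.5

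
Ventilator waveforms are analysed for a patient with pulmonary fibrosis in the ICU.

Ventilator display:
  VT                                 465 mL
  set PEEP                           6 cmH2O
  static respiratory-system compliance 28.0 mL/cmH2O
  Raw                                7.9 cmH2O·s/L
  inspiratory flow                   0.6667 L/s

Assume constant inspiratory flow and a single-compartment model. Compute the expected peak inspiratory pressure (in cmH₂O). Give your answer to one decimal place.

27.9

Equation of motion (constant flow): PIP = Vt/C + R·V̇ + PEEP.
PIP = 465/28.0 + 7.9×0.6667 + 6 = 16.607 + 5.267 + 6 = 27.874 cmH2O.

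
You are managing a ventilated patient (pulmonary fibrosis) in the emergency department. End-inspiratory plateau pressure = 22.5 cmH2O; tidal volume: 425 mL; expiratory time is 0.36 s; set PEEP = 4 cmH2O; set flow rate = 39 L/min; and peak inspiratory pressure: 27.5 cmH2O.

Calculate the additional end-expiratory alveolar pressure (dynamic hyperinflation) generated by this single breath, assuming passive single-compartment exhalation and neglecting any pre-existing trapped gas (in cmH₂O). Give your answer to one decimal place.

2.4

Flow: 39 L/min ÷ 60 = 0.65 L/s.
R = (PIP − Pplat)/V̇ = (27.5 − 22.5) / 0.65 = 5.0/0.65 = 7.692 cmH2O·s/L.
C = Vt/(Pplat − PEEP) = 425.0 / (22.5 − 4) = 425.0/18.5 = 22.973 mL/cmH2O.
τ = R × C = 7.692 × 0.02297 L/cmH2O = 0.1767 s.
Fraction remaining = e^(−Te/τ) = e^(−0.36/0.1767) = 0.1304; trapped volume = 425.0 × 0.1304 = 55.42 mL.
Additional alveolar pressure from trapping ≈ V_trapped / C = 55.42 / 22.973 = 2.412 cmH2O.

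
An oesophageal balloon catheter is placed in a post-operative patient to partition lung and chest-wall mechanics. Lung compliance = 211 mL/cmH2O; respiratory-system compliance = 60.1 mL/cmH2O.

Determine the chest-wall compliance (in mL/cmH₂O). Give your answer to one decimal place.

1/Ccw = 1/Crs − 1/CL.
1/Ccw = 1/60.1 − 1/211 = 0.0119.
Ccw = 84.034 mL/cmH2O.

84.0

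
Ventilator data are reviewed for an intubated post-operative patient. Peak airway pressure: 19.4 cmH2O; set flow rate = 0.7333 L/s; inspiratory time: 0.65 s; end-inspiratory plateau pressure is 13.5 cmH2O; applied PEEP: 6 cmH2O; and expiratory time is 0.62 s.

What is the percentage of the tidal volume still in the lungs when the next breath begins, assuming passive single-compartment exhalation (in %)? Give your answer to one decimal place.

Vt = flow × Ti = 0.7333 L/s × 0.65 s × 1000 mL/L = 476.65 mL.
R = (PIP − Pplat)/V̇ = (19.4 − 13.5) / 0.7333 = 5.9/0.7333 = 8.046 cmH2O·s/L.
C = Vt/(Pplat − PEEP) = 476.65 / (13.5 − 6) = 476.65/7.5 = 63.553 mL/cmH2O.
τ = R × C = 8.046 × 0.06355 L/cmH2O = 0.5113 s.
Fraction remaining at end-expiration = e^(−Te/τ) = e^(−0.62/0.5113) = 0.2974 → 29.74%.

29.7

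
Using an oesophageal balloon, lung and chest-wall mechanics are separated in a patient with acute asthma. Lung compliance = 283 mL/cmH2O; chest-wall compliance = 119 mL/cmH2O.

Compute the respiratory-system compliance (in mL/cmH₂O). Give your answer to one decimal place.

Lung and chest wall are elastances in series: 1/Crs = 1/CL + 1/Ccw.
1/Crs = 1/283 + 1/119 = 0.01194.
Crs = 83.752 mL/cmH2O.

83.8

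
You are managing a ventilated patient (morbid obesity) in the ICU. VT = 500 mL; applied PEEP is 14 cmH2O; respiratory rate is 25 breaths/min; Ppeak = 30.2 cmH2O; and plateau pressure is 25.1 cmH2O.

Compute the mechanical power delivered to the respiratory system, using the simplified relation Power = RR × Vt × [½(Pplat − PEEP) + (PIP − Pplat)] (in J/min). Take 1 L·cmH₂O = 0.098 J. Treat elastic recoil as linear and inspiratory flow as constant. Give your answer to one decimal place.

13.0

Per-breath work = Vt × [½(Pplat−PEEP) + (PIP−Pplat)] = 0.500 × [0.5×11.1 + 5.1] = 0.500 × 10.65 = 5.325 L·cmH2O.
Power = 25 × 5.325 = 133.13 L·cmH2O/min.
× 0.098 J/(L·cmH2O) → 13.047 J/min.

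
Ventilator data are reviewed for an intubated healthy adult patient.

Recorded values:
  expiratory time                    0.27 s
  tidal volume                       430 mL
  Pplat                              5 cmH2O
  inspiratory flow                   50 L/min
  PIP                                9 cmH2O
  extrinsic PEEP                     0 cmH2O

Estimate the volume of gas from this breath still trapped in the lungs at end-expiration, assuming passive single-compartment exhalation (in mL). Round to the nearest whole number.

224

Flow: 50 L/min ÷ 60 = 0.8333 L/s.
R = (PIP − Pplat)/V̇ = (9 − 5) / 0.8333 = 4.0/0.8333 = 4.8 cmH2O·s/L.
C = Vt/(Pplat − PEEP) = 430.0 / (5 − 0) = 430.0/5.0 = 86.0 mL/cmH2O.
τ = R × C = 4.8 × 0.086 L/cmH2O = 0.4128 s.
Fraction remaining = e^(−Te/τ) = e^(−0.27/0.4128) = 0.5199.
Trapped volume = 430.0 × 0.5199 = 223.56 mL.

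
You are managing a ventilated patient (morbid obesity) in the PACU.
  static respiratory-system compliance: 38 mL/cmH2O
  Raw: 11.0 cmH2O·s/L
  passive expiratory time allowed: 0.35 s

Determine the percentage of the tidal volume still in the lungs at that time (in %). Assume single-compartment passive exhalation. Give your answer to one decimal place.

43.3

τ = R × C = 11.0 × 38 mL/cmH2O = 11.0 × 0.038 L/cmH2O = 0.418 s.
Passive exhalation: V(t)/V₀ = e^(−t/τ) = e^(−0.35/0.418) = 0.4329.
Fraction remaining = 0.4329 → 43.29%.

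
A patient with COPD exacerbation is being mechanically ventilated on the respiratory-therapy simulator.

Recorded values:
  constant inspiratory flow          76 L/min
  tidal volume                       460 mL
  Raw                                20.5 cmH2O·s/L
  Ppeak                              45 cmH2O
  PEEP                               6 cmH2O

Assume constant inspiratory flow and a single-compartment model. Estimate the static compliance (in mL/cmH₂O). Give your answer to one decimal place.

35.3

Flow: 76 L/min ÷ 60 = 1.2667 L/s.
Equation of motion (constant flow): PIP = Vt/C + R·V̇ + PEEP.
Vt/C = PIP − R·V̇ − PEEP = 45 − 20.5×1.2667 − 6 = 45 − 25.967 − 6 = 13.033 cmH2O.
C = Vt / 13.033 = 460 / 13.033 = 35.295 mL/cmH2O.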